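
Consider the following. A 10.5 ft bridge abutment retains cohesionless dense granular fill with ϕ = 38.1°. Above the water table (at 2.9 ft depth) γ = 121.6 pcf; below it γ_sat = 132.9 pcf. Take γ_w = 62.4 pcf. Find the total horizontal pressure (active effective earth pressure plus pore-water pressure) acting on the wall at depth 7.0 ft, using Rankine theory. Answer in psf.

K_a = (1 − sin φ)/(1 + sin φ) = 0.2368.
γ' = 132.9 − 62.4 = 70.50 pcf.
Effective vertical stress at 7.0 ft: σ'_v = 121.6×2.9 + 70.50×4.10 = 641.7 psf.
σ'_h = K_a σ'_v = 0.2368 × 641.7 = 152.0 psf; u = γ_w × 4.10 = 255.8 psf.
Total σ_h = 152.0 + 255.8 = 407.8 psf.

408 psf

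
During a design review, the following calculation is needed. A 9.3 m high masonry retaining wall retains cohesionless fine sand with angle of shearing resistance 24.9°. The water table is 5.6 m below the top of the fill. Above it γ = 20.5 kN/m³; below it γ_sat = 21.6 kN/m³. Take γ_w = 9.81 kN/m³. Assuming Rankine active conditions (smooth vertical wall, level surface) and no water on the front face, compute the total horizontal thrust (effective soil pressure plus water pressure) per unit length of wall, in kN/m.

K_a = tan²(45° − φ/2) = 0.4074.
γ' = 21.6 − 9.81 = 11.79 kN/m³. Depth below WT = 3.7 m.
σ'_h at WT = K_a γ d_w = 46.77 kPa; at base = 46.77 + K_a γ' × 3.7 = 64.55 kPa.
P₁ (0–5.6 m) = ½×46.77×5.6 = 131.0. P₂ (5.6–9.3 m) = ½(46.77+64.55)×3.7 = 205.9.
P_w = ½ γ_w h₂² = 0.5×9.81×3.7² = 67.15. Total = 131.0+205.9+67.15 = 404.0 kN/m.

404 kN/m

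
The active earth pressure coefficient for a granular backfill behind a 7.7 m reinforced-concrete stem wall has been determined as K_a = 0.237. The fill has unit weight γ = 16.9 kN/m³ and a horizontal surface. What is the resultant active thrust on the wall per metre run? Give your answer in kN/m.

119 kN/m

P = ½ K_a γ H² = 0.5 × 0.237 × 16.9 × 7.7² = 118.7 kN/m.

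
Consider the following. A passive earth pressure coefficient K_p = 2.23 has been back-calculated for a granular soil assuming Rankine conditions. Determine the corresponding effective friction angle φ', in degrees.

22.4°

K_p = (1+sin φ)/(1−sin φ) ⇒ sin φ = (K_p − 1)/(K_p + 1) = 0.3808.
φ = arcsin(0.3808) = 22.38°.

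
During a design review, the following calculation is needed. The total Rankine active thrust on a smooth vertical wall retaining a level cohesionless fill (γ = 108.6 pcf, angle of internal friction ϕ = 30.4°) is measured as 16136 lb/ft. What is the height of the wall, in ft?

K_a = 0.3280. P_a = ½ K_a γ H² ⇒ H = √(2P_a/(K_a γ)).
H = √(2×16136/(0.3280×108.6)) = 30.10 ft.

30.1 ft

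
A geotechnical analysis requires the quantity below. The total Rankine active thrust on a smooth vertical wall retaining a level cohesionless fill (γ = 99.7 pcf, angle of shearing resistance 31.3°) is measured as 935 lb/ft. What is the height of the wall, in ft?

K_a = 0.3162. P_a = ½ K_a γ H² ⇒ H = √(2P_a/(K_a γ)).
H = √(2×935/(0.3162×99.7)) = 7.702 ft.

7.70 ft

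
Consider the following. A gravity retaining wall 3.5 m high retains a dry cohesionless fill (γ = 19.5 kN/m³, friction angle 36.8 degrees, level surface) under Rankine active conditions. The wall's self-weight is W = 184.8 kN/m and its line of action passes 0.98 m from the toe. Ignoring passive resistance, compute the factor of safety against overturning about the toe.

K_a = tan²(45° − 36.8°/2) = 0.2508.
P_a = ½K_aγH² = 0.5×0.2508×19.5×3.5² = 29.95 kN/m, acting at H/3 = 1.167 m above the base.
Overturning moment M_o = P_a × H/3 = 29.95 × 1.167 = 34.94.
Resisting moment M_r = W × 0.98 = 184.8 × 0.98 = 181.1.
FS_overturning = M_r/M_o = 181.1/34.94 = 5.183.

5.18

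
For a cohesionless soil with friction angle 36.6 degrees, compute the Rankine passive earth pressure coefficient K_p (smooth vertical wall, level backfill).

3.95

K_p = (1 + sin φ)/(1 − sin φ) = tan²(45° + 36.6°/2) = 3.953.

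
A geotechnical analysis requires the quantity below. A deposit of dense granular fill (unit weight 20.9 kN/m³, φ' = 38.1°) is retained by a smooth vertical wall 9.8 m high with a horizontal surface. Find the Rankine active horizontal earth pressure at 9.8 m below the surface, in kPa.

48.5 kPa

K_a = (1 − sin φ)/(1 + sin φ) = 0.2368.
σ_h = K_a γ z = 0.2368 × 20.9 × 9.8 = 48.51 kPa.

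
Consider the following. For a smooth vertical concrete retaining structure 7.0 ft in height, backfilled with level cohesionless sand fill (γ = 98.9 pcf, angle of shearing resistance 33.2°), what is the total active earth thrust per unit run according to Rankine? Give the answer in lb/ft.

708 lb/ft

K_a = tan²(45° − φ/2) = 0.2924.
P_a = ½ K_a γ H² = 0.5 × 0.2924 × 98.9 × 7.0² = 708.4 lb/ft.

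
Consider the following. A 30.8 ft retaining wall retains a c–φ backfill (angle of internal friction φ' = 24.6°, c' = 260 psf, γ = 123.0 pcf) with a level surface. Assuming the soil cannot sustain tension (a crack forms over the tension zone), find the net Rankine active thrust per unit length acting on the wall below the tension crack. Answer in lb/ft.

K_a = 0.4121; √K_a = 0.6420.
Tension-crack depth z_c = 2c/(γ√K_a) = 2×260/(123.0×0.6420) = 6.585 ft.
σ_a at base = K_a γ H − 2c√K_a = 0.4121×123.0×30.8 − 2×260×0.6420 = 1228 psf.
P_a = ½ × 1228 × (H − z_c) = 0.5×1228×24.21 = 14860 lb/ft.

14900 lb/ft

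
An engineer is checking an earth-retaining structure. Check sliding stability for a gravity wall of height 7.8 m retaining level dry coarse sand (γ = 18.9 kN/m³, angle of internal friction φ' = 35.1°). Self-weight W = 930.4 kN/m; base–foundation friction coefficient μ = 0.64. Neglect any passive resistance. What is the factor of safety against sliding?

3.84

K_a = tan²(45° − 35.1°/2) = 0.2698.
P_a = ½K_aγH² = 0.5×0.2698×18.9×7.8² = 155.1 kN/m, acting at H/3 = 2.600 m above the base.
FS_sliding = μW / P_a = 0.64×930.4 / 155.1 = 3.838.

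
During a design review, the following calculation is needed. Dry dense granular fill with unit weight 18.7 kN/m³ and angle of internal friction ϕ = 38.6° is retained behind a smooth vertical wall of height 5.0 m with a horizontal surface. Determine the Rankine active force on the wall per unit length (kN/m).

54.1 kN/m

K_a = tan²(45° − φ/2) = 0.2316.
P_a = ½ K_a γ H² = 0.5 × 0.2316 × 18.7 × 5.0² = 54.14 kN/m.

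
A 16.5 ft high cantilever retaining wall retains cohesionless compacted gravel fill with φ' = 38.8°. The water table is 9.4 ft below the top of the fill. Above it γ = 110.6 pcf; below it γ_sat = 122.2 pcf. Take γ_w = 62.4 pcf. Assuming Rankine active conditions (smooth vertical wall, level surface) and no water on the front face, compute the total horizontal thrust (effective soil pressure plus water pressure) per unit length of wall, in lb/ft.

K_a = tan²(45° − φ/2) = 0.2296.
γ' = 122.2 − 62.4 = 59.80 pcf. Depth below WT = 7.1 ft.
σ'_h at WT = K_a γ d_w = 238.7 psf; at base = 238.7 + K_a γ' × 7.1 = 336.1 psf.
P₁ (0–9.4 ft) = ½×238.7×9.4 = 1122. P₂ (9.4–16.5 ft) = ½(238.7+336.1)×7.1 = 2040.
P_w = ½ γ_w h₂² = 0.5×62.4×7.1² = 1573. Total = 1122+2040+1573 = 4735 lb/ft.

4730 lb/ft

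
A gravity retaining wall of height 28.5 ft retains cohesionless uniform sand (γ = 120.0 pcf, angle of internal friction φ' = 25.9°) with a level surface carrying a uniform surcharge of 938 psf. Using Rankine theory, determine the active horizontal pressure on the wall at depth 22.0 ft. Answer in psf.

1400 psf

K_a = (1 − sin φ)/(1 + sin φ) = 0.3920.
σ_v = γz + q = 120.0 × 22.0 + 938 = 3578 psf.
σ_h = K_a σ_v = 0.3920 × 3578 = 1403 psf.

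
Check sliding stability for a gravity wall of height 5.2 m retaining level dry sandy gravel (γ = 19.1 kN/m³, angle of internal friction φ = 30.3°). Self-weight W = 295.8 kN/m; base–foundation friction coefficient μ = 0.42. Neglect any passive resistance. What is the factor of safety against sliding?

K_a = tan²(45° − 30.3°/2) = 0.3293.
P_a = ½K_aγH² = 0.5×0.3293×19.1×5.2² = 85.04 kN/m, acting at H/3 = 1.733 m above the base.
FS_sliding = μW / P_a = 0.42×295.8 / 85.04 = 1.461.

1.46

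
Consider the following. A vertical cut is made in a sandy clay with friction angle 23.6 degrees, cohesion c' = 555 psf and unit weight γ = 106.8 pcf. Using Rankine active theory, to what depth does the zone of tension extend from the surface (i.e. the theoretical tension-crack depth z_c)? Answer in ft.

K_a = tan²(45° − 23.6°/2) = 0.4282; √K_a = 0.6544.
The active pressure is zero where K_a γ z = 2c√K_a, so z_c = 2c/(γ√K_a) = 2×555/(106.8×0.6544) = 15.88 ft.

15.9 ft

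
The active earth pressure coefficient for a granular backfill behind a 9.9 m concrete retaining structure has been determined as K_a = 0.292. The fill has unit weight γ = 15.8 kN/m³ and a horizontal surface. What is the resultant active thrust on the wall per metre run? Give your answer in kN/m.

P = ½ K_a γ H² = 0.5 × 0.292 × 15.8 × 9.9² = 226.1 kN/m.

226 kN/m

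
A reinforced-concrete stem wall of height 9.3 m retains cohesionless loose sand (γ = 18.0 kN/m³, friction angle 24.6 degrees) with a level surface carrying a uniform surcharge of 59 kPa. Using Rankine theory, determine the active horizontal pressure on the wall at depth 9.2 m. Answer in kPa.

K_a = (1 − sin φ)/(1 + sin φ) = 0.4121.
σ_v = γz + q = 18.0 × 9.2 + 59 = 224.6 kPa.
σ_h = K_a σ_v = 0.4121 × 224.6 = 92.57 kPa.

92.6 kPa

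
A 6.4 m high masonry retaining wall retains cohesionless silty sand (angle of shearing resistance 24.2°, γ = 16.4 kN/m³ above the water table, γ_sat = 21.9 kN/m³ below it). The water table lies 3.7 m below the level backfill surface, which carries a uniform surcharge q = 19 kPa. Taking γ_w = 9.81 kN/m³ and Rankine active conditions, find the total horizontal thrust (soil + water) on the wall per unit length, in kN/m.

221 kN/m

K_a = tan²(45° − φ/2) = 0.4185.
γ' = 21.9 − 9.81 = 12.09 kN/m³. h₂ = H − d_w = 2.7 m.
σ'_h: at surface K_a·q = 7.952; at WT K_a(q+γd_w) = 33.35; at base K_a(q+γd_w+γ'h₂) = 47.01 kPa.
P₁ = ½(7.952+33.35)×3.7 = 76.40; P₂ = ½(33.35+47.01)×2.7 = 108.5; P_w = ½γ_w h₂² = 35.76.
Total = 76.40+108.5+35.76 = 220.6 kN/m.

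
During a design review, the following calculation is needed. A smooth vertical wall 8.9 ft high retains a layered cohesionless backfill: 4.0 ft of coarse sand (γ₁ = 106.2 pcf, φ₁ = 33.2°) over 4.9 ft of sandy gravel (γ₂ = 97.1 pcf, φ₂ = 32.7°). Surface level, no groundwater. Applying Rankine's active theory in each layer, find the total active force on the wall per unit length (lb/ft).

1220 lb/ft

K_a1 = tan²(45°−33.2°/2) = 0.2924; K_a2 = tan²(45°−32.7°/2) = 0.2985.
Layer 1: σ at base = K_a1 γ₁ h₁ = 124.2 psf; P₁ = ½×124.2×4.0 = 248.4.
Layer 2: σ_v at top = γ₁h₁ = 424.8; σ_h top = K_a2×424.8 = 126.8; σ_h base = K_a2×(424.8+97.1×4.9) = 268.8.
P₂ = ½(126.8+268.8)×4.9 = 969.3. Total P_a = 248.4+969.3 = 1218 lb/ft.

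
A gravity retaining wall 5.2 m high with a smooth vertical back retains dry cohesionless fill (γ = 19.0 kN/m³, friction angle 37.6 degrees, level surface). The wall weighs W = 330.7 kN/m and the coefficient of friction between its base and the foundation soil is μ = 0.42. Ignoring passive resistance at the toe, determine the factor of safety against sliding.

K_a = tan²(45° − 37.6°/2) = 0.2421.
P_a = ½K_aγH² = 0.5×0.2421×19.0×5.2² = 62.20 kN/m, acting at H/3 = 1.733 m above the base.
FS_sliding = μW / P_a = 0.42×330.7 / 62.20 = 2.233.

2.23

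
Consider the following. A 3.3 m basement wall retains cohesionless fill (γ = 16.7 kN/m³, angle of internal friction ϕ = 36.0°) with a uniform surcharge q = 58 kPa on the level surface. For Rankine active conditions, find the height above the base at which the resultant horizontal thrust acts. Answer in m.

K_a = 0.2596.
Triangular part P₁ = ½K_aγH² = 23.61 at H/3 = 1.100 m; rectangular part P₂ = K_a q H = 49.69 at H/2 = 1.650 m.
ȳ = (P₁·1.100 + P₂·1.650)/(P₁+P₂) = 1.473 m.

1.47 m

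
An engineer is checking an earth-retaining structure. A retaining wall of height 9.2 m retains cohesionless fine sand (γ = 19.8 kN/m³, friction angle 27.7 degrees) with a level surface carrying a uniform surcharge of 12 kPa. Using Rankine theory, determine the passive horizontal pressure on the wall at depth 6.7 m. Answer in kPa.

396 kPa

K_p = (1 + sin φ)/(1 − sin φ) = 2.737.
σ_v = γz + q = 19.8 × 6.7 + 12 = 144.7 kPa.
σ_h = K_p σ_v = 2.737 × 144.7 = 396.0 kPa.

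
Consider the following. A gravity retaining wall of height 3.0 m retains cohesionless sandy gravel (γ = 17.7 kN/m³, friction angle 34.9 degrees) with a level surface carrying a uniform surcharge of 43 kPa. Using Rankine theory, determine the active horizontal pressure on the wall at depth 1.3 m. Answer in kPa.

18.0 kPa

K_a = (1 − sin φ)/(1 + sin φ) = 0.2721.
σ_v = γz + q = 17.7 × 1.3 + 43 = 66.01 kPa.
σ_h = K_a σ_v = 0.2721 × 66.01 = 17.96 kPa.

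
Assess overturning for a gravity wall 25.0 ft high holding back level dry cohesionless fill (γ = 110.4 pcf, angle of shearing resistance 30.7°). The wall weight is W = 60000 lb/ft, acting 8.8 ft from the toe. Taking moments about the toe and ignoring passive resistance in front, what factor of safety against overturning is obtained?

5.67

K_a = tan²(45° − 30.7°/2) = 0.3240.
P_a = ½K_aγH² = 0.5×0.3240×110.4×25.0² = 11180 lb/ft, acting at H/3 = 8.333 ft above the base.
Overturning moment M_o = P_a × H/3 = 11180 × 8.333 = 93160.
Resisting moment M_r = W × 8.8 = 60000 × 8.8 = 528000.
FS_overturning = M_r/M_o = 528000/93160 = 5.668.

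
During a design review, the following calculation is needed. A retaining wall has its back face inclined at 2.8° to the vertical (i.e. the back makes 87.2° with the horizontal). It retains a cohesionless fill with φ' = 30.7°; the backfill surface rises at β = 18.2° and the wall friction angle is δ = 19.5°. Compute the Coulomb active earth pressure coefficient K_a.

0.413

K_a = sin²(α+φ) / [sin²α · sin(α−δ) · (1 + √{sin(φ+δ)sin(φ−β) / (sin(α−δ)sin(α+β))})²].
With α = 87.2°, φ = 30.7°, δ = 19.5°, β = 18.2°: K_a = 0.4128.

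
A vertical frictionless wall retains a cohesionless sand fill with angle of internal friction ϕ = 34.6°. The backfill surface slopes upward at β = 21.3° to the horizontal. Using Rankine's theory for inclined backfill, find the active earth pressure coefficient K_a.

0.337

K_a = cos β · (cos β − √(cos²β − cos²φ)) / (cos β + √(cos²β − cos²φ)).
cos β = 0.9317, cos φ = 0.8231, √(cos²β − cos²φ) = 0.4365.
K_a = 0.9317 × (0.9317 − 0.4365)/(0.9317 + 0.4365) = 0.3372.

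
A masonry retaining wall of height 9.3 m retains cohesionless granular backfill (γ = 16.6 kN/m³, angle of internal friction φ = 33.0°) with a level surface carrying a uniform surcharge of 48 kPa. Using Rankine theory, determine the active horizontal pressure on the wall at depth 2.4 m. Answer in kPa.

25.9 kPa

K_a = (1 − sin φ)/(1 + sin φ) = 0.2948.
σ_v = γz + q = 16.6 × 2.4 + 48 = 87.84 kPa.
σ_h = K_a σ_v = 0.2948 × 87.84 = 25.90 kPa.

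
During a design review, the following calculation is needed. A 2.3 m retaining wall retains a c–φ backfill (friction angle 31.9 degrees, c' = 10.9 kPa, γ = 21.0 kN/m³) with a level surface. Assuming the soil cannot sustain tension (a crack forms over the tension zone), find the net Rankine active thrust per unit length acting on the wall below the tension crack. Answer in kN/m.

0.602 kN/m

K_a = 0.3085; √K_a = 0.5555.
Tension-crack depth z_c = 2c/(γ√K_a) = 2×10.9/(21.0×0.5555) = 1.869 m.
σ_a at base = K_a γ H − 2c√K_a = 0.3085×21.0×2.3 − 2×10.9×0.5555 = 2.793 kPa.
P_a = ½ × 2.793 × (H − z_c) = 0.5×2.793×0.4311 = 0.6020 kN/m.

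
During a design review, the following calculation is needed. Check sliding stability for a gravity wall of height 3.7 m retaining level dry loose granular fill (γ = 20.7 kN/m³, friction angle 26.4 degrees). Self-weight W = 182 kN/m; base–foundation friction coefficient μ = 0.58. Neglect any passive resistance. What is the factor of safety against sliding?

1.94

K_a = tan²(45° − 26.4°/2) = 0.3844.
P_a = ½K_aγH² = 0.5×0.3844×20.7×3.7² = 54.47 kN/m, acting at H/3 = 1.233 m above the base.
FS_sliding = μW / P_a = 0.58×182 / 54.47 = 1.938.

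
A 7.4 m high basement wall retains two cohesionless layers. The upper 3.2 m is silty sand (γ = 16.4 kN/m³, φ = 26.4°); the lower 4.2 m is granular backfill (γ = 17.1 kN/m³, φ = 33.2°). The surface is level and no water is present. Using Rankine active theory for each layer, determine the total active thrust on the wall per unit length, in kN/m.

141 kN/m

K_a1 = tan²(45°−26.4°/2) = 0.3844; K_a2 = tan²(45°−33.2°/2) = 0.2924.
Layer 1: σ at base = K_a1 γ₁ h₁ = 20.18 kPa; P₁ = ½×20.18×3.2 = 32.28.
Layer 2: σ_v at top = γ₁h₁ = 52.48; σ_h top = K_a2×52.48 = 15.34; σ_h base = K_a2×(52.48+17.1×4.2) = 36.34.
P₂ = ½(15.34+36.34)×4.2 = 108.5. Total P_a = 32.28+108.5 = 140.8 kN/m.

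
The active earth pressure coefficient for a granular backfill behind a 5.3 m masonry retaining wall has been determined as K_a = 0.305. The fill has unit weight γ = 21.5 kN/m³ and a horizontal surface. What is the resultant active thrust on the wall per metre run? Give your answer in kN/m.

P = ½ K_a γ H² = 0.5 × 0.305 × 21.5 × 5.3² = 92.10 kN/m.

92.1 kN/m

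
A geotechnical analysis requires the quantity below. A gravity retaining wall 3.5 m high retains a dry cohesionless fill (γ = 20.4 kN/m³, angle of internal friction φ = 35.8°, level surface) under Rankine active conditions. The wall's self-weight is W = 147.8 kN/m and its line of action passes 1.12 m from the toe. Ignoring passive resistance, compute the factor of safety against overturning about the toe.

4.34

K_a = tan²(45° − 35.8°/2) = 0.2619.
P_a = ½K_aγH² = 0.5×0.2619×20.4×3.5² = 32.72 kN/m, acting at H/3 = 1.167 m above the base.
Overturning moment M_o = P_a × H/3 = 32.72 × 1.167 = 38.17.
Resisting moment M_r = W × 1.12 = 147.8 × 1.12 = 165.5.
FS_overturning = M_r/M_o = 165.5/38.17 = 4.336.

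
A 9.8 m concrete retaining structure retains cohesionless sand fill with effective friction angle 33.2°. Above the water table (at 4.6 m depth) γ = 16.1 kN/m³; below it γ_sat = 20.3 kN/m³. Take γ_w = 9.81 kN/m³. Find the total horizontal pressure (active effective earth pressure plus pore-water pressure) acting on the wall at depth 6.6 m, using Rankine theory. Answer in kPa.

47.4 kPa

K_a = (1 − sin φ)/(1 + sin φ) = 0.2924.
γ' = 20.3 − 9.81 = 10.49 kN/m³.
Effective vertical stress at 6.6 m: σ'_v = 16.1×4.6 + 10.49×2.00 = 95.04 kPa.
σ'_h = K_a σ'_v = 0.2924 × 95.04 = 27.79 kPa; u = γ_w × 2.00 = 19.62 kPa.
Total σ_h = 27.79 + 19.62 = 47.41 kPa.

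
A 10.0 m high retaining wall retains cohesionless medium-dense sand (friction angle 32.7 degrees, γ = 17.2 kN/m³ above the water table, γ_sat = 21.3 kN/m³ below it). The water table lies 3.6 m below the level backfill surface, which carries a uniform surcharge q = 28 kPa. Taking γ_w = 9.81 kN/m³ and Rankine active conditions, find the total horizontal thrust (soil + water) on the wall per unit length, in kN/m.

506 kN/m

K_a = tan²(45° − φ/2) = 0.2985.
γ' = 21.3 − 9.81 = 11.49 kN/m³. h₂ = H − d_w = 6.4 m.
σ'_h: at surface K_a·q = 8.358; at WT K_a(q+γd_w) = 26.84; at base K_a(q+γd_w+γ'h₂) = 48.79 kPa.
P₁ = ½(8.358+26.84)×3.6 = 63.36; P₂ = ½(26.84+48.79)×6.4 = 242.0; P_w = ½γ_w h₂² = 200.9.
Total = 63.36+242.0+200.9 = 506.3 kN/m.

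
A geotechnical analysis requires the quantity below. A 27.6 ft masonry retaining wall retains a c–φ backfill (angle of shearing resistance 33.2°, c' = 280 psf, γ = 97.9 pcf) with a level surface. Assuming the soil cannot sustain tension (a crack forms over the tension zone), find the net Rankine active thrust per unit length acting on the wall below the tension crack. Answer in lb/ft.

K_a = 0.2924; √K_a = 0.5407.
Tension-crack depth z_c = 2c/(γ√K_a) = 2×280/(97.9×0.5407) = 10.58 ft.
σ_a at base = K_a γ H − 2c√K_a = 0.2924×97.9×27.6 − 2×280×0.5407 = 487.2 psf.
P_a = ½ × 487.2 × (H − z_c) = 0.5×487.2×17.02 = 4146 lb/ft.

4150 lb/ft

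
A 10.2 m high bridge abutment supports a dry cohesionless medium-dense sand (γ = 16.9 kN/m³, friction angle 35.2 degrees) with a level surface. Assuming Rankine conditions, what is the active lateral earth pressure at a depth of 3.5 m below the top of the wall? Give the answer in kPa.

15.9 kPa

K_a = (1 − sin φ)/(1 + sin φ) = 0.2687.
σ_h = K_a γ z = 0.2687 × 16.9 × 3.5 = 15.89 kPa.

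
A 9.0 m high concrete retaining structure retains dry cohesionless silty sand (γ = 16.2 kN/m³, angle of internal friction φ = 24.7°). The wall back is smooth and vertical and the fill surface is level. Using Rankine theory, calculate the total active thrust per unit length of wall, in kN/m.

269 kN/m

K_a = tan²(45° − φ/2) = 0.4106.
P_a = ½ K_a γ H² = 0.5 × 0.4106 × 16.2 × 9.0² = 269.4 kN/m.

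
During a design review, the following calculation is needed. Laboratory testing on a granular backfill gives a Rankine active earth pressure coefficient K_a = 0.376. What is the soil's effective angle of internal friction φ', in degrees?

27.0°

K_a = tan²(45° − φ/2) ⇒ 45° − φ/2 = arctan(√0.376) = 31.52°.
φ = 2(45° − 31.52°) = 26.97°.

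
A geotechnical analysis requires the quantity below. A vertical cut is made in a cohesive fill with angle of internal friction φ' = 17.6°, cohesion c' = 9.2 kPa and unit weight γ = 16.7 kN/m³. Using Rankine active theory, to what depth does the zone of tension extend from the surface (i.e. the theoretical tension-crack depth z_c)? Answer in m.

1.51 m

K_a = tan²(45° − 17.6°/2) = 0.5357; √K_a = 0.7319.
The active pressure is zero where K_a γ z = 2c√K_a, so z_c = 2c/(γ√K_a) = 2×9.2/(16.7×0.7319) = 1.505 m.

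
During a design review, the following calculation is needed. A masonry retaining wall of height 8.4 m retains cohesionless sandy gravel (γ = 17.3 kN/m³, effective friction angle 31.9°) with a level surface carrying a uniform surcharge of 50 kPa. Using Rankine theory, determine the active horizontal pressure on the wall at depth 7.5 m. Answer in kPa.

55.5 kPa

K_a = (1 − sin φ)/(1 + sin φ) = 0.3085.
σ_v = γz + q = 17.3 × 7.5 + 50 = 179.8 kPa.
σ_h = K_a σ_v = 0.3085 × 179.8 = 55.46 kPa.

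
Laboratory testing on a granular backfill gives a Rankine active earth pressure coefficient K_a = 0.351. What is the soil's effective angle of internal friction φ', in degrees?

28.7°

K_a = tan²(45° − φ/2) ⇒ 45° − φ/2 = arctan(√0.351) = 30.64°.
φ = 2(45° − 30.64°) = 28.71°.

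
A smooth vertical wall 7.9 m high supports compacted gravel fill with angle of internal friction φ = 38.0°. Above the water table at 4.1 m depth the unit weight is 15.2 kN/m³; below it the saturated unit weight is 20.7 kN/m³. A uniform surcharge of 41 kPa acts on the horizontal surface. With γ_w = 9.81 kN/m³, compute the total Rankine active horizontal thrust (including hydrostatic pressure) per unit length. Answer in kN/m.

K_a = tan²(45° − φ/2) = 0.2379.
γ' = 20.7 − 9.81 = 10.89 kN/m³. h₂ = H − d_w = 3.8 m.
σ'_h: at surface K_a·q = 9.753; at WT K_a(q+γd_w) = 24.58; at base K_a(q+γd_w+γ'h₂) = 34.42 kPa.
P₁ = ½(9.753+24.58)×4.1 = 70.38; P₂ = ½(24.58+34.42)×3.8 = 112.1; P_w = ½γ_w h₂² = 70.83.
Total = 70.38+112.1+70.83 = 253.3 kN/m.

253 kN/m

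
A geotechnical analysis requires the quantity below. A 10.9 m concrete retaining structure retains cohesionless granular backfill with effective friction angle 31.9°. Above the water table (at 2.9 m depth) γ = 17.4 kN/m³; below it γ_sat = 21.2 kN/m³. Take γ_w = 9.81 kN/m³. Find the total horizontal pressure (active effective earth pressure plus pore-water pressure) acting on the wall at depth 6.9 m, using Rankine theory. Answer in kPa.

K_a = (1 − sin φ)/(1 + sin φ) = 0.3085.
γ' = 21.2 − 9.81 = 11.39 kN/m³.
Effective vertical stress at 6.9 m: σ'_v = 17.4×2.9 + 11.39×4.00 = 96.02 kPa.
σ'_h = K_a σ'_v = 0.3085 × 96.02 = 29.62 kPa; u = γ_w × 4.00 = 39.24 kPa.
Total σ_h = 29.62 + 39.24 = 68.86 kPa.

68.9 kPa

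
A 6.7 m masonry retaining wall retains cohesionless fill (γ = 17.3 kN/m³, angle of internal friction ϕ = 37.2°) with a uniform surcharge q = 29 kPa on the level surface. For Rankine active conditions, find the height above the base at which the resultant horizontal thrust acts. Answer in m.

K_a = 0.2464.
Triangular part P₁ = ½K_aγH² = 95.68 at H/3 = 2.233 m; rectangular part P₂ = K_a q H = 47.88 at H/2 = 3.350 m.
ȳ = (P₁·2.233 + P₂·3.350)/(P₁+P₂) = 2.606 m.

2.61 m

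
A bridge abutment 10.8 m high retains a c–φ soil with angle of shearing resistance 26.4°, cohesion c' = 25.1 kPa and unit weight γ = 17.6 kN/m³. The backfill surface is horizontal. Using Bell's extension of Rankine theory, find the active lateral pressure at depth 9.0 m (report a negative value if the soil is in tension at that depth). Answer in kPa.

K_a = (1 − sin φ)/(1 + sin φ) = 0.3844.
σ_a = K_a γ z − 2c√K_a = 0.3844×17.6×9.0 − 2×25.1×0.6200 = 29.77 kPa.

29.8 kPa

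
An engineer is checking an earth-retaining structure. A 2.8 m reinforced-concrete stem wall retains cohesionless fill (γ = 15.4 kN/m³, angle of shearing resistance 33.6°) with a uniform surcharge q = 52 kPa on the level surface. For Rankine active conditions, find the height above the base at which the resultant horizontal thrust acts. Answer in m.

K_a = 0.2875.
Triangular part P₁ = ½K_aγH² = 17.36 at H/3 = 0.9333 m; rectangular part P₂ = K_a q H = 41.86 at H/2 = 1.400 m.
ȳ = (P₁·0.9333 + P₂·1.400)/(P₁+P₂) = 1.263 m.

1.26 m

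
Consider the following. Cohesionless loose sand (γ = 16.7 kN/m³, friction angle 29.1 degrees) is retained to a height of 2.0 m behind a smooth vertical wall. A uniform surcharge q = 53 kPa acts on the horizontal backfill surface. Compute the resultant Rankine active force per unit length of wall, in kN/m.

48.2 kN/m

K_a = tan²(45° − φ/2) = 0.3456.
Soil triangle: ½ K_a γ H² = 0.5×0.3456×16.7×2.0² = 11.54 kN/m.
Surcharge rectangle: K_a q H = 0.3456×53×2.0 = 36.63 kN/m.
Total = 11.54 + 36.63 = 48.18 kN/m.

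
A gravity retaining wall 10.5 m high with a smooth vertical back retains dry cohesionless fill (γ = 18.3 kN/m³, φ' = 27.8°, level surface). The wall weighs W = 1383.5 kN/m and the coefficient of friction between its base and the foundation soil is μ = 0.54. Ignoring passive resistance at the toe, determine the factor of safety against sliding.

K_a = tan²(45° − 27.8°/2) = 0.3639.
P_a = ½K_aγH² = 0.5×0.3639×18.3×10.5² = 367.1 kN/m, acting at H/3 = 3.500 m above the base.
FS_sliding = μW / P_a = 0.54×1383.5 / 367.1 = 2.035.

2.04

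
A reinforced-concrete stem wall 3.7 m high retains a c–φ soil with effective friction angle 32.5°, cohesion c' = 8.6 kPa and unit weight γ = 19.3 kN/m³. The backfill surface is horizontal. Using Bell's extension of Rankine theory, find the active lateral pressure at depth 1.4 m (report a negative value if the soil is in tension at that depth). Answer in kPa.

K_a = (1 − sin φ)/(1 + sin φ) = 0.3010.
σ_a = K_a γ z − 2c√K_a = 0.3010×19.3×1.4 − 2×8.6×0.5486 = -1.304 kPa.

-1.30 kPa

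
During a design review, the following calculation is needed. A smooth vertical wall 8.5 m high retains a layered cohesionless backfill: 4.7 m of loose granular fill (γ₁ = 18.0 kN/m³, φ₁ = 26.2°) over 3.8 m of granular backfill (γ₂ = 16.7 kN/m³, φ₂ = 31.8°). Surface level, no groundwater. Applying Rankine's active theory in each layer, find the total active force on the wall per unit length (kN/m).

K_a1 = tan²(45°−26.2°/2) = 0.3874; K_a2 = tan²(45°−31.8°/2) = 0.3098.
Layer 1: σ at base = K_a1 γ₁ h₁ = 32.78 kPa; P₁ = ½×32.78×4.7 = 77.03.
Layer 2: σ_v at top = γ₁h₁ = 84.60; σ_h top = K_a2×84.60 = 26.21; σ_h base = K_a2×(84.60+16.7×3.8) = 45.87.
P₂ = ½(26.21+45.87)×3.8 = 136.9. Total P_a = 77.03+136.9 = 214.0 kN/m.

214 kN/m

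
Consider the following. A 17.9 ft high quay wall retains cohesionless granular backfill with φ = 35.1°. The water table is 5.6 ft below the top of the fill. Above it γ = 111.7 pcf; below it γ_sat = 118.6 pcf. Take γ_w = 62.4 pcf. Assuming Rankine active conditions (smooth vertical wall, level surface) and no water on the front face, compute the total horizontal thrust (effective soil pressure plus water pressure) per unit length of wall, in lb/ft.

8420 lb/ft

K_a = tan²(45° − φ/2) = 0.2698.
γ' = 118.6 − 62.4 = 56.20 pcf. Depth below WT = 12.3 ft.
σ'_h at WT = K_a γ d_w = 168.8 psf; at base = 168.8 + K_a γ' × 12.3 = 355.3 psf.
P₁ (0–5.6 ft) = ½×168.8×5.6 = 472.6. P₂ (5.6–17.9 ft) = ½(168.8+355.3)×12.3 = 3223.
P_w = ½ γ_w h₂² = 0.5×62.4×12.3² = 4720. Total = 472.6+3223+4720 = 8416 lb/ft.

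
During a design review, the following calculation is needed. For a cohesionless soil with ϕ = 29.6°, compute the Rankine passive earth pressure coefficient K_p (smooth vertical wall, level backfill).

2.95

K_p = (1 + sin φ)/(1 − sin φ) = tan²(45° + 29.6°/2) = 2.952.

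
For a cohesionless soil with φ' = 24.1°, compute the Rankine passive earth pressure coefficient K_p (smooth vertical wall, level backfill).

K_p = (1 + sin φ)/(1 − sin φ) = tan²(45° + 24.1°/2) = 2.380.

2.38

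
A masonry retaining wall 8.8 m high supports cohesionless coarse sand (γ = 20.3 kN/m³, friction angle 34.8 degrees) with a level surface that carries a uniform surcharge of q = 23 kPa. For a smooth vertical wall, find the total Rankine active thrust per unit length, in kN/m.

K_a = tan²(45° − φ/2) = 0.2733.
Soil triangle: ½ K_a γ H² = 0.5×0.2733×20.3×8.8² = 214.8 kN/m.
Surcharge rectangle: K_a q H = 0.2733×23×8.8 = 55.32 kN/m.
Total = 214.8 + 55.32 = 270.1 kN/m.

270 kN/m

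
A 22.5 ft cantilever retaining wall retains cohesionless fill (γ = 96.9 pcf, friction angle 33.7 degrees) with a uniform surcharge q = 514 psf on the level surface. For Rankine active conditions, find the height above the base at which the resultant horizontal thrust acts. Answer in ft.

K_a = 0.2863.
Triangular part P₁ = ½K_aγH² = 7022 at H/3 = 7.500 ft; rectangular part P₂ = K_a q H = 3311 at H/2 = 11.25 ft.
ȳ = (P₁·7.500 + P₂·11.25)/(P₁+P₂) = 8.702 ft.

8.70 ft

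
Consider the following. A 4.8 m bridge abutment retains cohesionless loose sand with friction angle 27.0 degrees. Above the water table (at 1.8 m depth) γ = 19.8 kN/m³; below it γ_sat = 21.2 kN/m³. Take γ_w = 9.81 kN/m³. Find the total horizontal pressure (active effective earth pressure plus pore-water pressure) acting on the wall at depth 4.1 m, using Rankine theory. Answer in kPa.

K_a = (1 − sin φ)/(1 + sin φ) = 0.3755.
γ' = 21.2 − 9.81 = 11.39 kN/m³.
Effective vertical stress at 4.1 m: σ'_v = 19.8×1.8 + 11.39×2.30 = 61.84 kPa.
σ'_h = K_a σ'_v = 0.3755 × 61.84 = 23.22 kPa; u = γ_w × 2.30 = 22.56 kPa.
Total σ_h = 23.22 + 22.56 = 45.78 kPa.

45.8 kPa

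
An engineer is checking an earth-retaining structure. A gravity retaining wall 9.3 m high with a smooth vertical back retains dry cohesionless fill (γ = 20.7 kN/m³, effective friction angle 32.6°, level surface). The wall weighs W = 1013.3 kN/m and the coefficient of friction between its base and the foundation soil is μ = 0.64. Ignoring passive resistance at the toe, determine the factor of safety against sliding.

K_a = tan²(45° − 32.6°/2) = 0.2997.
P_a = ½K_aγH² = 0.5×0.2997×20.7×9.3² = 268.3 kN/m, acting at H/3 = 3.100 m above the base.
FS_sliding = μW / P_a = 0.64×1013.3 / 268.3 = 2.417.

2.42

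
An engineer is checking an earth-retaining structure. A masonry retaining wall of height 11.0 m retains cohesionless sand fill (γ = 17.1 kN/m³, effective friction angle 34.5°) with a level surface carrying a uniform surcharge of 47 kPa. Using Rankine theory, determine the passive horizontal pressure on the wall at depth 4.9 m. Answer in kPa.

K_p = (1 + sin φ)/(1 − sin φ) = 3.613.
σ_v = γz + q = 17.1 × 4.9 + 47 = 130.8 kPa.
σ_h = K_p σ_v = 3.613 × 130.8 = 472.5 kPa.

472 kPa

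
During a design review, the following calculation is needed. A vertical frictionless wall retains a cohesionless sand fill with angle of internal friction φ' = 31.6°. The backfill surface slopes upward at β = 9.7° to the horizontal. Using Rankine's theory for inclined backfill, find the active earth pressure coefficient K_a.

K_a = cos β · (cos β − √(cos²β − cos²φ)) / (cos β + √(cos²β − cos²φ)).
cos β = 0.9857, cos φ = 0.8517, √(cos²β − cos²φ) = 0.4962.
K_a = 0.9857 × (0.9857 − 0.4962)/(0.9857 + 0.4962) = 0.3256.

0.326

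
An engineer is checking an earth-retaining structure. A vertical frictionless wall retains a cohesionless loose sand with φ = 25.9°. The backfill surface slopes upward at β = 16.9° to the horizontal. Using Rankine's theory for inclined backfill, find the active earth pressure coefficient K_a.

0.470

K_a = cos β · (cos β − √(cos²β − cos²φ)) / (cos β + √(cos²β − cos²φ)).
cos β = 0.9568, cos φ = 0.8996, √(cos²β − cos²φ) = 0.3260.
K_a = 0.9568 × (0.9568 − 0.3260)/(0.9568 + 0.3260) = 0.4705.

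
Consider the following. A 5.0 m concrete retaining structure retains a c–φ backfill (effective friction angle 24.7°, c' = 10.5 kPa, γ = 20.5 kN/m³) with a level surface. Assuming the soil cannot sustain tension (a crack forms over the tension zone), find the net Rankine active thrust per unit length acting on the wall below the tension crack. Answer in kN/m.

K_a = 0.4106; √K_a = 0.6408.
Tension-crack depth z_c = 2c/(γ√K_a) = 2×10.5/(20.5×0.6408) = 1.599 m.
σ_a at base = K_a γ H − 2c√K_a = 0.4106×20.5×5.0 − 2×10.5×0.6408 = 28.63 kPa.
P_a = ½ × 28.63 × (H − z_c) = 0.5×28.63×3.401 = 48.69 kN/m.

48.7 kN/m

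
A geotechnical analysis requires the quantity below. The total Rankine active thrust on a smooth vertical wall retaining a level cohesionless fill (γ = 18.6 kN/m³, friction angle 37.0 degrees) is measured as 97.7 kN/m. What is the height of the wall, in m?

K_a = 0.2486. P_a = ½ K_a γ H² ⇒ H = √(2P_a/(K_a γ)).
H = √(2×97.7/(0.2486×18.6)) = 6.501 m.

6.50 m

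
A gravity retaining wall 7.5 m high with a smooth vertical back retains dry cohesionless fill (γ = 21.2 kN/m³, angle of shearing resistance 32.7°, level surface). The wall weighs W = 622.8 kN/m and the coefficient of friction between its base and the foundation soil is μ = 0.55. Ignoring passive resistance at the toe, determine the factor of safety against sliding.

1.92

K_a = tan²(45° − 32.7°/2) = 0.2985.
P_a = ½K_aγH² = 0.5×0.2985×21.2×7.5² = 178.0 kN/m, acting at H/3 = 2.500 m above the base.
FS_sliding = μW / P_a = 0.55×622.8 / 178.0 = 1.925.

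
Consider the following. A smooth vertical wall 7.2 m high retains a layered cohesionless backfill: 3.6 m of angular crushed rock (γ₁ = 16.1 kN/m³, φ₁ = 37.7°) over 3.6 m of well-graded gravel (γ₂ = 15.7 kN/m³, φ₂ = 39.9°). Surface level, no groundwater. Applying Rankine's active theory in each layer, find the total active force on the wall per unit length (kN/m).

92.9 kN/m

K_a1 = tan²(45°−37.7°/2) = 0.2411; K_a2 = tan²(45°−39.9°/2) = 0.2184.
Layer 1: σ at base = K_a1 γ₁ h₁ = 13.97 kPa; P₁ = ½×13.97×3.6 = 25.15.
Layer 2: σ_v at top = γ₁h₁ = 57.96; σ_h top = K_a2×57.96 = 12.66; σ_h base = K_a2×(57.96+15.7×3.6) = 25.01.
P₂ = ½(12.66+25.01)×3.6 = 67.80. Total P_a = 25.15+67.80 = 92.95 kN/m.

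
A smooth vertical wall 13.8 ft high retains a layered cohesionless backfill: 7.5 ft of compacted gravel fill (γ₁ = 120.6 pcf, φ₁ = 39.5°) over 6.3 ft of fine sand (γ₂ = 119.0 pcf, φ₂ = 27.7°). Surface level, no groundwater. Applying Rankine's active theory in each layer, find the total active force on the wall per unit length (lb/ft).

K_a1 = tan²(45°−39.5°/2) = 0.2224; K_a2 = tan²(45°−27.7°/2) = 0.3653.
Layer 1: σ at base = K_a1 γ₁ h₁ = 201.2 psf; P₁ = ½×201.2×7.5 = 754.5.
Layer 2: σ_v at top = γ₁h₁ = 904.5; σ_h top = K_a2×904.5 = 330.4; σ_h base = K_a2×(904.5+119.0×6.3) = 604.3.
P₂ = ½(330.4+604.3)×6.3 = 2945. Total P_a = 754.5+2945 = 3699 lb/ft.

3700 lb/ft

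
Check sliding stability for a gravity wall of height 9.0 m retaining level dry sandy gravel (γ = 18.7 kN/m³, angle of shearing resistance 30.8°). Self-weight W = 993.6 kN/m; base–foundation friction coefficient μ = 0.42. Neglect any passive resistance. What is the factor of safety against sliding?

1.71

K_a = tan²(45° − 30.8°/2) = 0.3227.
P_a = ½K_aγH² = 0.5×0.3227×18.7×9.0² = 244.4 kN/m, acting at H/3 = 3.000 m above the base.
FS_sliding = μW / P_a = 0.42×993.6 / 244.4 = 1.707.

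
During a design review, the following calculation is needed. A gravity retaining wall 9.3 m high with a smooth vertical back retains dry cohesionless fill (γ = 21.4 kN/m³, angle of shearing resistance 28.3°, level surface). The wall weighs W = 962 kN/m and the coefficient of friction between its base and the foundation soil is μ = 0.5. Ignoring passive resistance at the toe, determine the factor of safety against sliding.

1.46

K_a = tan²(45° − 28.3°/2) = 0.3568.
P_a = ½K_aγH² = 0.5×0.3568×21.4×9.3² = 330.2 kN/m, acting at H/3 = 3.100 m above the base.
FS_sliding = μW / P_a = 0.5×962 / 330.2 = 1.457.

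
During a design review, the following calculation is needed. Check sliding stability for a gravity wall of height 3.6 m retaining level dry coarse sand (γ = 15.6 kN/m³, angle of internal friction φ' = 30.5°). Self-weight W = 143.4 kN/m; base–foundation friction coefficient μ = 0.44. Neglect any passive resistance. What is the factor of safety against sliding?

1.91

K_a = tan²(45° − 30.5°/2) = 0.3267.
P_a = ½K_aγH² = 0.5×0.3267×15.6×3.6² = 33.02 kN/m, acting at H/3 = 1.200 m above the base.
FS_sliding = μW / P_a = 0.44×143.4 / 33.02 = 1.911.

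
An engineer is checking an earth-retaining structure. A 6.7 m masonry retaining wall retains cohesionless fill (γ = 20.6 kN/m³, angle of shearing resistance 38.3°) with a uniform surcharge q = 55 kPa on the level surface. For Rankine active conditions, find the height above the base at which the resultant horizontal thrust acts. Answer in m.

K_a = 0.2347.
Triangular part P₁ = ½K_aγH² = 108.5 at H/3 = 2.233 m; rectangular part P₂ = K_a q H = 86.50 at H/2 = 3.350 m.
ȳ = (P₁·2.233 + P₂·3.350)/(P₁+P₂) = 2.729 m.

2.73 m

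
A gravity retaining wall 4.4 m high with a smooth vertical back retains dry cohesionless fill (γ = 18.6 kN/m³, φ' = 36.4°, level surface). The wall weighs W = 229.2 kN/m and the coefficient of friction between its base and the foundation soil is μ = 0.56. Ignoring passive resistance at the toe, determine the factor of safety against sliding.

K_a = tan²(45° − 36.4°/2) = 0.2552.
P_a = ½K_aγH² = 0.5×0.2552×18.6×4.4² = 45.94 kN/m, acting at H/3 = 1.467 m above the base.
FS_sliding = μW / P_a = 0.56×229.2 / 45.94 = 2.794.

2.79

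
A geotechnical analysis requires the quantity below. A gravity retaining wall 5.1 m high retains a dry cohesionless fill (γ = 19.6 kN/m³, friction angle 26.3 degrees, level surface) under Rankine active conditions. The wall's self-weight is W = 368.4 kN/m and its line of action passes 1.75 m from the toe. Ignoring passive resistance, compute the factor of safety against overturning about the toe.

K_a = tan²(45° − 26.3°/2) = 0.3859.
P_a = ½K_aγH² = 0.5×0.3859×19.6×5.1² = 98.37 kN/m, acting at H/3 = 1.700 m above the base.
Overturning moment M_o = P_a × H/3 = 98.37 × 1.700 = 167.2.
Resisting moment M_r = W × 1.75 = 368.4 × 1.75 = 644.7.
FS_overturning = M_r/M_o = 644.7/167.2 = 3.855.

3.86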